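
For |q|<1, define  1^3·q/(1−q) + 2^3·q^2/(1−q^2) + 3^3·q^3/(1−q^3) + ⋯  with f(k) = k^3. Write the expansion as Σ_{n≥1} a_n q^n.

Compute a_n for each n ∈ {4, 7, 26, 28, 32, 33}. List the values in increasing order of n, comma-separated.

73, 344, 19782, 25112, 37449, 37296

d|4:{4,2,1}  Σf=64+8+1=73
n=7: 1·7 7·1  f→[1+343]=344
[q^26] f(1)=1,f(2)=8,f(13)=2197,f(26)=17576 ⇒ 19782
q^28  k|28↦f(k): 28:21952 14:2744 7:343 4:64 2:8 1:1  a_28=25112
n=32: 1·32 2·16 4·8 8·4 16·2 32·1  f→[1+8+64+512+4096+32768]=37449
q^33  k|33↦f(k): 1:1 3:27 11:1331 33:35937  a_33=37296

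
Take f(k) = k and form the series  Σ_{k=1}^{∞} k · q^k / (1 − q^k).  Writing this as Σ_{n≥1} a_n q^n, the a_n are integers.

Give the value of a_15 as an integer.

[q^15] f(1)=1,f(3)=3,f(5)=5,f(15)=15 ⇒ 24

a_15 = 24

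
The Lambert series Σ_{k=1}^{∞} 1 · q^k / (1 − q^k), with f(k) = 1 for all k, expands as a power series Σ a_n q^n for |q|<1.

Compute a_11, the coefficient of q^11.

d|11:{1,11}  Σf=1+1=2

a_11 = 2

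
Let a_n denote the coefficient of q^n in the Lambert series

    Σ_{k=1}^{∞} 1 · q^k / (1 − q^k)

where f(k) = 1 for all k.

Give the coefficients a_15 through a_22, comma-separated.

4, 5, 2, 6, 2, 6, 4, 4

n=15: 1·15 3·5 5·3 15·1  f→[1+1+1+1]=4
q^16  k|16↦f(k): 16:1 8:1 4:1 2:1 1:1  a_16=5
d|17:{17,1}  Σf=1+1=2
d|18:{1,2,3,6,9,18}  Σf=1+1+1+1+1+1=6
[q^19] f(1)=1,f(19)=1 ⇒ 2
d|20:{1,2,4,5,10,20}  Σf=1+1+1+1+1+1=6
q^21  k|21↦f(k): 1:1 3:1 7:1 21:1  a_21=4
q^22  k|22↦f(k): 22:1 11:1 2:1 1:1  a_22=4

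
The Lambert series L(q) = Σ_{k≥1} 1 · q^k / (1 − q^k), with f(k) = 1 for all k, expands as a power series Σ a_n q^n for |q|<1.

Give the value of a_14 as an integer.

n=14: 1·14 2·7 7·2 14·1  f→[1+1+1+1]=4

a_14 = 4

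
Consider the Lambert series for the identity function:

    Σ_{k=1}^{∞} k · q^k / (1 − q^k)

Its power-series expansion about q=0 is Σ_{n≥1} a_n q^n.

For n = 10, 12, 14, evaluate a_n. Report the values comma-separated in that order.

18, 28, 24

q^10  k|10↦f(k): 1:1 2:2 5:5 10:10  a_10=18
q^12  k|12↦f(k): 1:1 2:2 3:3 4:4 6:6 12:12  a_12=28
[q^14] f(14)=14,f(7)=7,f(2)=2,f(1)=1 ⇒ 24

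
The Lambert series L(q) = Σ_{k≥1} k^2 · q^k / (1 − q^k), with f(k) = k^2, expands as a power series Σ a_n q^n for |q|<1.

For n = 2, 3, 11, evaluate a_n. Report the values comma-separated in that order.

5, 10, 122

[q^2] f(2)=4,f(1)=1 ⇒ 5
d|3:{3,1}  Σf=9+1=10
n=11: 11·1 1·11  f→[121+1]=122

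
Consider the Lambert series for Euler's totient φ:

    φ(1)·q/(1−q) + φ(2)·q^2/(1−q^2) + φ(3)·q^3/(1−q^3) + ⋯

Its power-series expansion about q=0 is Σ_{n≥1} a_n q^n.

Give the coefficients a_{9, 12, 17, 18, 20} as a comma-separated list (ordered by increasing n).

n=9: 1·9 3·3 9·1  φ→[1+2+6]=9
n=12: 1·12 2·6 3·4 4·3 6·2 12·1  φ→[1+1+2+2+2+4]=12
[q^17] φ(1)=1,φ(17)=16 ⇒ 17
d|18:{18,9,6,3,2,1}  Σφ=6+6+2+2+1+1=18
q^20  k|20↦φ(k): 1:1 2:1 4:2 5:4 10:4 20:8  a_20=20

9, 12, 17, 18, 20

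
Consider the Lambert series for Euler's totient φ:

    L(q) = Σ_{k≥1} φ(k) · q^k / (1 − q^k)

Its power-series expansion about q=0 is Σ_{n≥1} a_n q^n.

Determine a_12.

d|12:{12,6,4,3,2,1}  Σφ=4+2+2+2+1+1=12

a_12 = 12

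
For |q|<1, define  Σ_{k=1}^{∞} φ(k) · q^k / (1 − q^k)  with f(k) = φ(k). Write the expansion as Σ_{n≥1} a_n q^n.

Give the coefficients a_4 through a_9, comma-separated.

q^4  k|4↦φ(k): 4:2 2:1 1:1  a_4=4
n=5: 5·1 1·5  φ→[4+1]=5
[q^6] φ(6)=2,φ(3)=2,φ(2)=1,φ(1)=1 ⇒ 6
q^7  k|7↦φ(k): 1:1 7:6  a_7=7
d|8:{1,2,4,8}  Σφ=1+1+2+4=8
[q^9] φ(9)=6,φ(3)=2,φ(1)=1 ⇒ 9

4, 5, 6, 7, 8, 9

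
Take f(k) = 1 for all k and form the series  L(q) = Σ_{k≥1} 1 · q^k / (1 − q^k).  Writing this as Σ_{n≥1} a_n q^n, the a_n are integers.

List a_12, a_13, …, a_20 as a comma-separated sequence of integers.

[q^12] f(12)=1,f(6)=1,f(4)=1,f(3)=1,f(2)=1,f(1)=1 ⇒ 6
[q^13] f(13)=1,f(1)=1 ⇒ 2
q^14  k|14↦f(k): 14:1 7:1 2:1 1:1  a_14=4
[q^15] f(1)=1,f(3)=1,f(5)=1,f(15)=1 ⇒ 4
d|16:{1,2,4,8,16}  Σf=1+1+1+1+1=5
[q^17] f(1)=1,f(17)=1 ⇒ 2
[q^18] f(1)=1,f(2)=1,f(3)=1,f(6)=1,f(9)=1,f(18)=1 ⇒ 6
n=19: 1·19 19·1  f→[1+1]=2
n=20: 1·20 2·10 4·5 5·4 10·2 20·1  f→[1+1+1+1+1+1]=6

6, 2, 4, 4, 5, 2, 6, 2, 6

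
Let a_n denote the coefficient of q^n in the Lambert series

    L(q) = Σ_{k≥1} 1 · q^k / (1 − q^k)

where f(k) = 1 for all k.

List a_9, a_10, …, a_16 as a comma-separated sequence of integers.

3, 4, 2, 6, 2, 4, 4, 5

d|9:{9,3,1}  Σf=1+1+1=3
n=10: 10·1 5·2 2·5 1·10  f→[1+1+1+1]=4
n=11: 11·1 1·11  f→[1+1]=2
q^12  k|12↦f(k): 12:1 6:1 4:1 3:1 2:1 1:1  a_12=6
d|13:{13,1}  Σf=1+1=2
d|14:{1,2,7,14}  Σf=1+1+1+1=4
q^15  k|15↦f(k): 1:1 3:1 5:1 15:1  a_15=4
d|16:{1,2,4,8,16}  Σf=1+1+1+1+1=5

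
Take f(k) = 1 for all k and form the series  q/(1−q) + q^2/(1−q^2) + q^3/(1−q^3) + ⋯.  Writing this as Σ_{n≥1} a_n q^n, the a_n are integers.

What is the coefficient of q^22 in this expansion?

a_22 = 4

d|22:{1,2,11,22}  Σf=1+1+1+1=4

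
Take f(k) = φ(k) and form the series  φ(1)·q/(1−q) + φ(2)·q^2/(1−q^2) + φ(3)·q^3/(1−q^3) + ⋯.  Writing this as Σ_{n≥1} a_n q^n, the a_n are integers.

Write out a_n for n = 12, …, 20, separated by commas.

d|12:{12,6,4,3,2,1}  Σφ=4+2+2+2+1+1=12
[q^13] φ(1)=1,φ(13)=12 ⇒ 13
d|14:{1,2,7,14}  Σφ=1+1+6+6=14
[q^15] φ(1)=1,φ(3)=2,φ(5)=4,φ(15)=8 ⇒ 15
d|16:{16,8,4,2,1}  Σφ=8+4+2+1+1=16
d|17:{1,17}  Σφ=1+16=17
q^18  k|18↦φ(k): 1:1 2:1 3:2 6:2 9:6 18:6  a_18=18
[q^19] φ(1)=1,φ(19)=18 ⇒ 19
[q^20] φ(20)=8,φ(10)=4,φ(5)=4,φ(4)=2,φ(2)=1,φ(1)=1 ⇒ 20

12, 13, 14, 15, 16, 17, 18, 19, 20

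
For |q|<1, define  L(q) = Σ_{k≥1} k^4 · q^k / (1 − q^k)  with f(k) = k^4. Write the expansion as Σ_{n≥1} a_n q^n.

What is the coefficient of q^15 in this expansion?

a_15 = 51332

[q^15] f(1)=1,f(3)=81,f(5)=625,f(15)=50625 ⇒ 51332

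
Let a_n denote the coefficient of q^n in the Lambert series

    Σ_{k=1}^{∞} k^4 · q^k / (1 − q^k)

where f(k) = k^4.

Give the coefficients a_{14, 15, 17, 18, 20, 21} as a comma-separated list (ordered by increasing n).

40834, 51332, 83522, 112931, 170898, 196964

[q^14] f(1)=1,f(2)=16,f(7)=2401,f(14)=38416 ⇒ 40834
[q^15] f(1)=1,f(3)=81,f(5)=625,f(15)=50625 ⇒ 51332
q^17  k|17↦f(k): 1:1 17:83521  a_17=83522
[q^18] f(18)=104976,f(9)=6561,f(6)=1296,f(3)=81,f(2)=16,f(1)=1 ⇒ 112931
q^20  k|20↦f(k): 20:160000 10:10000 5:625 4:256 2:16 1:1  a_20=170898
n=21: 21·1 7·3 3·7 1·21  f→[194481+2401+81+1]=196964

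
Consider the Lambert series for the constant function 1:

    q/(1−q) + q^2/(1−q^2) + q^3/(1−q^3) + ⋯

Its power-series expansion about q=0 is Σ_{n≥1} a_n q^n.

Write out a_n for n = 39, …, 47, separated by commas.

4, 8, 2, 8, 2, 6, 6, 4, 2

q^39  k|39↦f(k): 1:1 3:1 13:1 39:1  a_39=4
d|40:{40,20,10,8,5,4,2,1}  Σf=1+1+1+1+1+1+1+1=8
q^41  k|41↦f(k): 1:1 41:1  a_41=2
q^42  k|42↦f(k): 42:1 21:1 14:1 7:1 6:1 3:1 2:1 1:1  a_42=8
[q^43] f(1)=1,f(43)=1 ⇒ 2
q^44  k|44↦f(k): 1:1 2:1 4:1 11:1 22:1 44:1  a_44=6
[q^45] f(45)=1,f(15)=1,f(9)=1,f(5)=1,f(3)=1,f(1)=1 ⇒ 6
q^46  k|46↦f(k): 46:1 23:1 2:1 1:1  a_46=4
d|47:{47,1}  Σf=1+1=2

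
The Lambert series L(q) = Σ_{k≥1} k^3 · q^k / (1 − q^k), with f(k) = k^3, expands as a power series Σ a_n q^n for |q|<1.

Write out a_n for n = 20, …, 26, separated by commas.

9198, 9632, 11988, 12168, 16380, 15751, 19782

d|20:{1,2,4,5,10,20}  Σf=1+8+64+125+1000+8000=9198
q^21  k|21↦f(k): 21:9261 7:343 3:27 1:1  a_21=9632
[q^22] f(22)=10648,f(11)=1331,f(2)=8,f(1)=1 ⇒ 11988
n=23: 1·23 23·1  f→[1+12167]=12168
q^24  k|24↦f(k): 1:1 2:8 3:27 4:64 6:216 8:512 12:1728 24:13824  a_24=16380
[q^25] f(1)=1,f(5)=125,f(25)=15625 ⇒ 15751
n=26: 1·26 2·13 13·2 26·1  f→[1+8+2197+17576]=19782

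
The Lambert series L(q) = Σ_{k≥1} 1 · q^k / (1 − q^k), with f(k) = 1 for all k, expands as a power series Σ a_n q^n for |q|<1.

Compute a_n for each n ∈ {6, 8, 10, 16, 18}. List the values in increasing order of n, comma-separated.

4, 4, 4, 5, 6

[q^6] f(1)=1,f(2)=1,f(3)=1,f(6)=1 ⇒ 4
d|8:{8,4,2,1}  Σf=1+1+1+1=4
n=10: 1·10 2·5 5·2 10·1  f→[1+1+1+1]=4
d|16:{16,8,4,2,1}  Σf=1+1+1+1+1=5
[q^18] f(18)=1,f(9)=1,f(6)=1,f(3)=1,f(2)=1,f(1)=1 ⇒ 6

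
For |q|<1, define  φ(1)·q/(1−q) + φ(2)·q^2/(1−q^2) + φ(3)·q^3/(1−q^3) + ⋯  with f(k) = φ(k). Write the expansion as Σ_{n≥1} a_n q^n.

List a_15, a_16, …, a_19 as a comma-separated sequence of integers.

d|15:{15,5,3,1}  Σφ=8+4+2+1=15
q^16  k|16↦φ(k): 1:1 2:1 4:2 8:4 16:8  a_16=16
d|17:{17,1}  Σφ=16+1=17
n=18: 1·18 2·9 3·6 6·3 9·2 18·1  φ→[1+1+2+2+6+6]=18
d|19:{19,1}  Σφ=18+1=19

15, 16, 17, 18, 19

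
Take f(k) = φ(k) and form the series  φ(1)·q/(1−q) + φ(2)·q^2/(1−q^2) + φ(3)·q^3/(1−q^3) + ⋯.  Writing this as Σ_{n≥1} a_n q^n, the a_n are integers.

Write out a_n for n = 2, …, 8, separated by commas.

n=2: 1·2 2·1  φ→[1+1]=2
q^3  k|3↦φ(k): 3:2 1:1  a_3=3
d|4:{4,2,1}  Σφ=2+1+1=4
d|5:{1,5}  Σφ=1+4=5
q^6  k|6↦φ(k): 6:2 3:2 2:1 1:1  a_6=6
n=7: 1·7 7·1  φ→[1+6]=7
q^8  k|8↦φ(k): 1:1 2:1 4:2 8:4  a_8=8

2, 3, 4, 5, 6, 7, 8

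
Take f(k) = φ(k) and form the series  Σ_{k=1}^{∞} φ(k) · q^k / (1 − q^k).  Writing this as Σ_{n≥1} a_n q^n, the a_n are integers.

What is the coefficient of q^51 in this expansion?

[q^51] φ(1)=1,φ(3)=2,φ(17)=16,φ(51)=32 ⇒ 51

a_51 = 51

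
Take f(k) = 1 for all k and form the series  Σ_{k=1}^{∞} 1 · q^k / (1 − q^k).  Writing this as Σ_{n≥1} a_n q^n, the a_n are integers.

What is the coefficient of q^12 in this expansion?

a_12 = 6

[q^12] f(1)=1,f(2)=1,f(3)=1,f(4)=1,f(6)=1,f(12)=1 ⇒ 6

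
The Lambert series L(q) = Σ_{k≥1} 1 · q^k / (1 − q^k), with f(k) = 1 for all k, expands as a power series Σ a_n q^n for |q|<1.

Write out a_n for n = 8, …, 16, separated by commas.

4, 3, 4, 2, 6, 2, 4, 4, 5

n=8: 1·8 2·4 4·2 8·1  f→[1+1+1+1]=4
d|9:{1,3,9}  Σf=1+1+1=3
q^10  k|10↦f(k): 1:1 2:1 5:1 10:1  a_10=4
n=11: 1·11 11·1  f→[1+1]=2
[q^12] f(1)=1,f(2)=1,f(3)=1,f(4)=1,f(6)=1,f(12)=1 ⇒ 6
q^13  k|13↦f(k): 1:1 13:1  a_13=2
[q^14] f(1)=1,f(2)=1,f(7)=1,f(14)=1 ⇒ 4
q^15  k|15↦f(k): 1:1 3:1 5:1 15:1  a_15=4
n=16: 16·1 8·2 4·4 2·8 1·16  f→[1+1+1+1+1]=5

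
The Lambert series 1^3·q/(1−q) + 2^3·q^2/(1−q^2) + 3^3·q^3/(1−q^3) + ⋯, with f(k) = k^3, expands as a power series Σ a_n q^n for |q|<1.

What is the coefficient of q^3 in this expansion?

a_3 = 28

q^3  k|3↦f(k): 3:27 1:1  a_3=28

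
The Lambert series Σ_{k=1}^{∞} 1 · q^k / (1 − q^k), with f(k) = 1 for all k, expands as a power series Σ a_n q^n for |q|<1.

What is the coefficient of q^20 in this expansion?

q^20  k|20↦f(k): 20:1 10:1 5:1 4:1 2:1 1:1  a_20=6

a_20 = 6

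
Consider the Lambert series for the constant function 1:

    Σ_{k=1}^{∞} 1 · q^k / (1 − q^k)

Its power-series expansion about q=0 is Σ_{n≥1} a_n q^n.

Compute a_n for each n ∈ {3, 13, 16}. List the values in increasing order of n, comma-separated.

d|3:{3,1}  Σf=1+1=2
q^13  k|13↦f(k): 1:1 13:1  a_13=2
q^16  k|16↦f(k): 1:1 2:1 4:1 8:1 16:1  a_16=5

2, 2, 5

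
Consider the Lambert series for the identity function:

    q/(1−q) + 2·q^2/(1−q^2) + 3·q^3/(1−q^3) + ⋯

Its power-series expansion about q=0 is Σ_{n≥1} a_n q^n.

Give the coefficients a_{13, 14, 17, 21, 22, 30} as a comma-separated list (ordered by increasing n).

14, 24, 18, 32, 36, 72

[q^13] f(13)=13,f(1)=1 ⇒ 14
q^14  k|14↦f(k): 14:14 7:7 2:2 1:1  a_14=24
n=17: 1·17 17·1  f→[1+17]=18
n=21: 21·1 7·3 3·7 1·21  f→[21+7+3+1]=32
d|22:{22,11,2,1}  Σf=22+11+2+1=36
d|30:{1,2,3,5,6,10,15,30}  Σf=1+2+3+5+6+10+15+30=72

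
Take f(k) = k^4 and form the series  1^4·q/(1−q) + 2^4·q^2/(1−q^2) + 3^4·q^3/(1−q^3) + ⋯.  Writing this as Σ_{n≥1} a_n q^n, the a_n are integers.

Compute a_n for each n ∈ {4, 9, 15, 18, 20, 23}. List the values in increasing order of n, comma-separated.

[q^4] f(1)=1,f(2)=16,f(4)=256 ⇒ 273
[q^9] f(9)=6561,f(3)=81,f(1)=1 ⇒ 6643
q^15  k|15↦f(k): 1:1 3:81 5:625 15:50625  a_15=51332
q^18  k|18↦f(k): 18:104976 9:6561 6:1296 3:81 2:16 1:1  a_18=112931
[q^20] f(1)=1,f(2)=16,f(4)=256,f(5)=625,f(10)=10000,f(20)=160000 ⇒ 170898
d|23:{23,1}  Σf=279841+1=279842

273, 6643, 51332, 112931, 170898, 279842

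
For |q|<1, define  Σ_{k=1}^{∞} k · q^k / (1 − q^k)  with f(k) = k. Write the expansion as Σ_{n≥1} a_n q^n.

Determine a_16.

[q^16] f(1)=1,f(2)=2,f(4)=4,f(8)=8,f(16)=16 ⇒ 31

a_16 = 31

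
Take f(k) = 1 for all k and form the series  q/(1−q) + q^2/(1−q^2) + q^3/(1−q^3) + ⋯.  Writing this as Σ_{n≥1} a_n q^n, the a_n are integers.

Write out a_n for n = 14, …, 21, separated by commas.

4, 4, 5, 2, 6, 2, 6, 4

n=14: 1·14 2·7 7·2 14·1  f→[1+1+1+1]=4
q^15  k|15↦f(k): 1:1 3:1 5:1 15:1  a_15=4
q^16  k|16↦f(k): 1:1 2:1 4:1 8:1 16:1  a_16=5
q^17  k|17↦f(k): 17:1 1:1  a_17=2
q^18  k|18↦f(k): 1:1 2:1 3:1 6:1 9:1 18:1  a_18=6
n=19: 1·19 19·1  f→[1+1]=2
n=20: 20·1 10·2 5·4 4·5 2·10 1·20  f→[1+1+1+1+1+1]=6
q^21  k|21↦f(k): 1:1 3:1 7:1 21:1  a_21=4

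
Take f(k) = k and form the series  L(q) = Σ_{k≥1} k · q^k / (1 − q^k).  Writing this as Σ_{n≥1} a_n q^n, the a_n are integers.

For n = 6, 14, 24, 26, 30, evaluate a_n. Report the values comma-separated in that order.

q^6  k|6↦f(k): 1:1 2:2 3:3 6:6  a_6=12
n=14: 14·1 7·2 2·7 1·14  f→[14+7+2+1]=24
n=24: 1·24 2·12 3·8 4·6 6·4 8·3 12·2 24·1  f→[1+2+3+4+6+8+12+24]=60
n=26: 1·26 2·13 13·2 26·1  f→[1+2+13+26]=42
n=30: 30·1 15·2 10·3 6·5 5·6 3·10 2·15 1·30  f→[30+15+10+6+5+3+2+1]=72

12, 24, 60, 42, 72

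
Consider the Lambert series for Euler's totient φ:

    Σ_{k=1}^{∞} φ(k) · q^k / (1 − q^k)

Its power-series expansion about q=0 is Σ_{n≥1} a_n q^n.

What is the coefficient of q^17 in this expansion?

d|17:{17,1}  Σφ=16+1=17

a_17 = 17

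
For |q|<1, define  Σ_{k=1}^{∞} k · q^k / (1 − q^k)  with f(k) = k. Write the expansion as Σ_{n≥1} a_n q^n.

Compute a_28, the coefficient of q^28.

[q^28] f(1)=1,f(2)=2,f(4)=4,f(7)=7,f(14)=14,f(28)=28 ⇒ 56

a_28 = 56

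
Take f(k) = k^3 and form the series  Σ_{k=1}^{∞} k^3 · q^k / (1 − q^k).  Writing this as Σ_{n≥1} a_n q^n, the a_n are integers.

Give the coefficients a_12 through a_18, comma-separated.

2044, 2198, 3096, 3528, 4681, 4914, 6813

[q^12] f(12)=1728,f(6)=216,f(4)=64,f(3)=27,f(2)=8,f(1)=1 ⇒ 2044
n=13: 1·13 13·1  f→[1+2197]=2198
[q^14] f(14)=2744,f(7)=343,f(2)=8,f(1)=1 ⇒ 3096
q^15  k|15↦f(k): 1:1 3:27 5:125 15:3375  a_15=3528
[q^16] f(16)=4096,f(8)=512,f(4)=64,f(2)=8,f(1)=1 ⇒ 4681
n=17: 17·1 1·17  f→[4913+1]=4914
q^18  k|18↦f(k): 18:5832 9:729 6:216 3:27 2:8 1:1  a_18=6813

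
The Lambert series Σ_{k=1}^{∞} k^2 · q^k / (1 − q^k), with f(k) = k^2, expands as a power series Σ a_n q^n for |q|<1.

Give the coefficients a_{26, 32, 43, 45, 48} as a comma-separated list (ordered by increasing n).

q^26  k|26↦f(k): 26:676 13:169 2:4 1:1  a_26=850
q^32  k|32↦f(k): 1:1 2:4 4:16 8:64 16:256 32:1024  a_32=1365
n=43: 43·1 1·43  f→[1849+1]=1850
q^45  k|45↦f(k): 1:1 3:9 5:25 9:81 15:225 45:2025  a_45=2366
q^48  k|48↦f(k): 1:1 2:4 3:9 4:16 6:36 8:64 12:144 16:256 24:576 48:2304  a_48=3410

850, 1365, 1850, 2366, 3410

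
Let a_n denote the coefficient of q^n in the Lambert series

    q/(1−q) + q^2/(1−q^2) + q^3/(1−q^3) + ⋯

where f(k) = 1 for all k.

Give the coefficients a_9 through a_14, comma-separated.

3, 4, 2, 6, 2, 4

[q^9] f(1)=1,f(3)=1,f(9)=1 ⇒ 3
d|10:{1,2,5,10}  Σf=1+1+1+1=4
[q^11] f(1)=1,f(11)=1 ⇒ 2
q^12  k|12↦f(k): 1:1 2:1 3:1 4:1 6:1 12:1  a_12=6
[q^13] f(1)=1,f(13)=1 ⇒ 2
d|14:{14,7,2,1}  Σf=1+1+1+1=4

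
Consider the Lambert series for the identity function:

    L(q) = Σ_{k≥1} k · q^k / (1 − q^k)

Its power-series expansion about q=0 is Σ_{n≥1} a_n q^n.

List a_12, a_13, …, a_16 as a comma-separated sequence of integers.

28, 14, 24, 24, 31

d|12:{1,2,3,4,6,12}  Σf=1+2+3+4+6+12=28
d|13:{1,13}  Σf=1+13=14
q^14  k|14↦f(k): 14:14 7:7 2:2 1:1  a_14=24
q^15  k|15↦f(k): 1:1 3:3 5:5 15:15  a_15=24
q^16  k|16↦f(k): 16:16 8:8 4:4 2:2 1:1  a_16=31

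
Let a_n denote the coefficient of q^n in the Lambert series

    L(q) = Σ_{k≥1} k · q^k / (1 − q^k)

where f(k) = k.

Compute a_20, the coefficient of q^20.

d|20:{20,10,5,4,2,1}  Σf=20+10+5+4+2+1=42

a_20 = 42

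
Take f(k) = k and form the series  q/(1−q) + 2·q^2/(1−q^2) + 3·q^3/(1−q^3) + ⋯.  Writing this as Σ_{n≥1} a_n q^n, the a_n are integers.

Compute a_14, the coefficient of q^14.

a_14 = 24

q^14  k|14↦f(k): 14:14 7:7 2:2 1:1  a_14=24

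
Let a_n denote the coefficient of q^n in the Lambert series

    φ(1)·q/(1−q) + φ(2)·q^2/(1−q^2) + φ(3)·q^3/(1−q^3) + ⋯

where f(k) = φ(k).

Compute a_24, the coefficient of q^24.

[q^24] φ(1)=1,φ(2)=1,φ(3)=2,φ(4)=2,φ(6)=2,φ(8)=4,φ(12)=4,φ(24)=8 ⇒ 24

a_24 = 24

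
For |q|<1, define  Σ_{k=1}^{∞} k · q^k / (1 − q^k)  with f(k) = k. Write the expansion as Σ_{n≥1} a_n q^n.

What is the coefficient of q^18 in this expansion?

a_18 = 39

n=18: 18·1 9·2 6·3 3·6 2·9 1·18  f→[18+9+6+3+2+1]=39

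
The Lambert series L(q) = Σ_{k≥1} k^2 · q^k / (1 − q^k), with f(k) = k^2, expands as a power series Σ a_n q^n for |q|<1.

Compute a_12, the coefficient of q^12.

a_12 = 210

n=12: 12·1 6·2 4·3 3·4 2·6 1·12  f→[144+36+16+9+4+1]=210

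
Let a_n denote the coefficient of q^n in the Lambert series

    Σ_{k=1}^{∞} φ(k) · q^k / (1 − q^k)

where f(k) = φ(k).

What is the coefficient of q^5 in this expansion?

d|5:{5,1}  Σφ=4+1=5

a_5 = 5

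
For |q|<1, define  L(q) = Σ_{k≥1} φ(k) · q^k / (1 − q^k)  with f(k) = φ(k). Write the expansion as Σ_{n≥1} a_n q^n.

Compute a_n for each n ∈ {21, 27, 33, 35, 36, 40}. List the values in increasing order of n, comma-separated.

n=21: 1·21 3·7 7·3 21·1  φ→[1+2+6+12]=21
q^27  k|27↦φ(k): 27:18 9:6 3:2 1:1  a_27=27
d|33:{33,11,3,1}  Σφ=20+10+2+1=33
q^35  k|35↦φ(k): 1:1 5:4 7:6 35:24  a_35=35
[q^36] φ(36)=12,φ(18)=6,φ(12)=4,φ(9)=6,φ(6)=2,φ(4)=2,φ(3)=2,φ(2)=1,φ(1)=1 ⇒ 36
d|40:{1,2,4,5,8,10,20,40}  Σφ=1+1+2+4+4+4+8+16=40

21, 27, 33, 35, 36, 40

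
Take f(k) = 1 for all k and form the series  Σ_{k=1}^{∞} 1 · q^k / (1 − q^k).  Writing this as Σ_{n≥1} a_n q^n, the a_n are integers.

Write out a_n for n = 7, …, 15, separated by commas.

2, 4, 3, 4, 2, 6, 2, 4, 4

q^7  k|7↦f(k): 1:1 7:1  a_7=2
q^8  k|8↦f(k): 1:1 2:1 4:1 8:1  a_8=4
n=9: 1·9 3·3 9·1  f→[1+1+1]=3
[q^10] f(10)=1,f(5)=1,f(2)=1,f(1)=1 ⇒ 4
[q^11] f(11)=1,f(1)=1 ⇒ 2
n=12: 12·1 6·2 4·3 3·4 2·6 1·12  f→[1+1+1+1+1+1]=6
[q^13] f(13)=1,f(1)=1 ⇒ 2
q^14  k|14↦f(k): 14:1 7:1 2:1 1:1  a_14=4
d|15:{15,5,3,1}  Σf=1+1+1+1=4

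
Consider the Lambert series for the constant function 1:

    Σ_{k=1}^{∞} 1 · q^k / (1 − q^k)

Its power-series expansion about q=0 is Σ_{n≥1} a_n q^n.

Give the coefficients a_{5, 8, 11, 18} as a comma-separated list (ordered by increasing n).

q^5  k|5↦f(k): 1:1 5:1  a_5=2
q^8  k|8↦f(k): 8:1 4:1 2:1 1:1  a_8=4
d|11:{11,1}  Σf=1+1=2
[q^18] f(1)=1,f(2)=1,f(3)=1,f(6)=1,f(9)=1,f(18)=1 ⇒ 6

2, 4, 2, 6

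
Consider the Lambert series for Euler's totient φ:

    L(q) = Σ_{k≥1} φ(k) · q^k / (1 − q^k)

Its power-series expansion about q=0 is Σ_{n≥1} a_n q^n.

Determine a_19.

n=19: 1·19 19·1  φ→[1+18]=19

a_19 = 19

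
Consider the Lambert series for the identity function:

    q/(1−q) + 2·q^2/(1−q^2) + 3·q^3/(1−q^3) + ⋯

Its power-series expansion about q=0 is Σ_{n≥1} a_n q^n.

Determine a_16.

n=16: 1·16 2·8 4·4 8·2 16·1  f→[1+2+4+8+16]=31

a_16 = 31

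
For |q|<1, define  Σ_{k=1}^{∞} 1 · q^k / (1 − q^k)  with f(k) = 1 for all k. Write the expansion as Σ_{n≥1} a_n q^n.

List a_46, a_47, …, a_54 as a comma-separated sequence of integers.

n=46: 46·1 23·2 2·23 1·46  f→[1+1+1+1]=4
q^47  k|47↦f(k): 47:1 1:1  a_47=2
d|48:{48,24,16,12,8,6,4,3,2,1}  Σf=1+1+1+1+1+1+1+1+1+1=10
[q^49] f(1)=1,f(7)=1,f(49)=1 ⇒ 3
n=50: 50·1 25·2 10·5 5·10 2·25 1·50  f→[1+1+1+1+1+1]=6
n=51: 51·1 17·3 3·17 1·51  f→[1+1+1+1]=4
d|52:{52,26,13,4,2,1}  Σf=1+1+1+1+1+1=6
[q^53] f(1)=1,f(53)=1 ⇒ 2
q^54  k|54↦f(k): 1:1 2:1 3:1 6:1 9:1 18:1 27:1 54:1  a_54=8

4, 2, 10, 3, 6, 4, 6, 2, 8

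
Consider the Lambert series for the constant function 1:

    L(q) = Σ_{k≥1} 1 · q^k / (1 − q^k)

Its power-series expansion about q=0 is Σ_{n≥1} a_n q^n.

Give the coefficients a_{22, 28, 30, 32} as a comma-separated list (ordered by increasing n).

4, 6, 8, 6

q^22  k|22↦f(k): 1:1 2:1 11:1 22:1  a_22=4
q^28  k|28↦f(k): 28:1 14:1 7:1 4:1 2:1 1:1  a_28=6
q^30  k|30↦f(k): 30:1 15:1 10:1 6:1 5:1 3:1 2:1 1:1  a_30=8
d|32:{32,16,8,4,2,1}  Σf=1+1+1+1+1+1=6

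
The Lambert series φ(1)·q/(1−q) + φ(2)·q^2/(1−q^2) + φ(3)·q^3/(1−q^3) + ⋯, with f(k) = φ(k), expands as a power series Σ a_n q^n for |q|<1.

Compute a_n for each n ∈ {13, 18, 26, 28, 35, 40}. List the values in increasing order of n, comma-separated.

n=13: 1·13 13·1  φ→[1+12]=13
q^18  k|18↦φ(k): 1:1 2:1 3:2 6:2 9:6 18:6  a_18=18
q^26  k|26↦φ(k): 26:12 13:12 2:1 1:1  a_26=26
[q^28] φ(28)=12,φ(14)=6,φ(7)=6,φ(4)=2,φ(2)=1,φ(1)=1 ⇒ 28
n=35: 35·1 7·5 5·7 1·35  φ→[24+6+4+1]=35
q^40  k|40↦φ(k): 1:1 2:1 4:2 5:4 8:4 10:4 20:8 40:16  a_40=40

13, 18, 26, 28, 35, 40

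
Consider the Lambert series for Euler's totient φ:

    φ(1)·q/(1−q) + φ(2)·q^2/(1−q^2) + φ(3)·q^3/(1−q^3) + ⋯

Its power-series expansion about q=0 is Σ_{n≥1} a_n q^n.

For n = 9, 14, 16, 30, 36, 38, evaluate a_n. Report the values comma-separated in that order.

d|9:{1,3,9}  Σφ=1+2+6=9
q^14  k|14↦φ(k): 1:1 2:1 7:6 14:6  a_14=14
q^16  k|16↦φ(k): 1:1 2:1 4:2 8:4 16:8  a_16=16
n=30: 1·30 2·15 3·10 5·6 6·5 10·3 15·2 30·1  φ→[1+1+2+4+2+4+8+8]=30
[q^36] φ(36)=12,φ(18)=6,φ(12)=4,φ(9)=6,φ(6)=2,φ(4)=2,φ(3)=2,φ(2)=1,φ(1)=1 ⇒ 36
n=38: 38·1 19·2 2·19 1·38  φ→[18+18+1+1]=38

9, 14, 16, 30, 36, 38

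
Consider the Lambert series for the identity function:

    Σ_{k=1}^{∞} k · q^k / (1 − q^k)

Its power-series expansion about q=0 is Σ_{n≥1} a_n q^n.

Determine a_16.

a_16 = 31

n=16: 16·1 8·2 4·4 2·8 1·16  f→[16+8+4+2+1]=31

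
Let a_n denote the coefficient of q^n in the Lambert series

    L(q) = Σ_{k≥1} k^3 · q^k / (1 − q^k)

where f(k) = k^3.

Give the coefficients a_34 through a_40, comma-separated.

d|34:{34,17,2,1}  Σf=39304+4913+8+1=44226
d|35:{35,7,5,1}  Σf=42875+343+125+1=43344
d|36:{36,18,12,9,6,4,3,2,1}  Σf=46656+5832+1728+729+216+64+27+8+1=55261
q^37  k|37↦f(k): 37:50653 1:1  a_37=50654
n=38: 1·38 2·19 19·2 38·1  f→[1+8+6859+54872]=61740
[q^39] f(39)=59319,f(13)=2197,f(3)=27,f(1)=1 ⇒ 61544
d|40:{1,2,4,5,8,10,20,40}  Σf=1+8+64+125+512+1000+8000+64000=73710

44226, 43344, 55261, 50654, 61740, 61544, 73710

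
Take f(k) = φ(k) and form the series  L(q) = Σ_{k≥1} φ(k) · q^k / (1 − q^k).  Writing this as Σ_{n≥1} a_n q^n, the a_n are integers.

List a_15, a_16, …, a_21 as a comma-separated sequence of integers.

[q^15] φ(15)=8,φ(5)=4,φ(3)=2,φ(1)=1 ⇒ 15
d|16:{1,2,4,8,16}  Σφ=1+1+2+4+8=16
n=17: 17·1 1·17  φ→[16+1]=17
d|18:{1,2,3,6,9,18}  Σφ=1+1+2+2+6+6=18
d|19:{19,1}  Σφ=18+1=19
n=20: 20·1 10·2 5·4 4·5 2·10 1·20  φ→[8+4+4+2+1+1]=20
n=21: 21·1 7·3 3·7 1·21  φ→[12+6+2+1]=21

15, 16, 17, 18, 19, 20, 21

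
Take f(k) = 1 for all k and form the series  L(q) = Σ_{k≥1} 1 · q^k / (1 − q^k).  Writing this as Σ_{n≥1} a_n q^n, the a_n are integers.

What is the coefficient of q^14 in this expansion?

a_14 = 4

q^14  k|14↦f(k): 14:1 7:1 2:1 1:1  a_14=4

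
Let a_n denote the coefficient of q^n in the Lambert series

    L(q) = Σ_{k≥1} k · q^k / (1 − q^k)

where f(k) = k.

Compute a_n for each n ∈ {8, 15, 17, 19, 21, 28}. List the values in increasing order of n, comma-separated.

15, 24, 18, 20, 32, 56

n=8: 8·1 4·2 2·4 1·8  f→[8+4+2+1]=15
d|15:{15,5,3,1}  Σf=15+5+3+1=24
q^17  k|17↦f(k): 1:1 17:17  a_17=18
n=19: 19·1 1·19  f→[19+1]=20
n=21: 1·21 3·7 7·3 21·1  f→[1+3+7+21]=32
q^28  k|28↦f(k): 1:1 2:2 4:4 7:7 14:14 28:28  a_28=56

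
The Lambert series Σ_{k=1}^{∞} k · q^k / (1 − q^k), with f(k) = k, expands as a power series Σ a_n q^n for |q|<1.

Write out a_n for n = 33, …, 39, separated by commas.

q^33  k|33↦f(k): 1:1 3:3 11:11 33:33  a_33=48
d|34:{1,2,17,34}  Σf=1+2+17+34=54
n=35: 35·1 7·5 5·7 1·35  f→[35+7+5+1]=48
q^36  k|36↦f(k): 1:1 2:2 3:3 4:4 6:6 9:9 12:12 18:18 36:36  a_36=91
n=37: 1·37 37·1  f→[1+37]=38
n=38: 1·38 2·19 19·2 38·1  f→[1+2+19+38]=60
n=39: 39·1 13·3 3·13 1·39  f→[39+13+3+1]=56

48, 54, 48, 91, 38, 60, 56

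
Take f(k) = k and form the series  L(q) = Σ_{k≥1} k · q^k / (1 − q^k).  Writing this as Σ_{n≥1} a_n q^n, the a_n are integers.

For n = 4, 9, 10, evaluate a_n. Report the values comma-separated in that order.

7, 13, 18

n=4: 1·4 2·2 4·1  f→[1+2+4]=7
d|9:{9,3,1}  Σf=9+3+1=13
[q^10] f(1)=1,f(2)=2,f(5)=5,f(10)=10 ⇒ 18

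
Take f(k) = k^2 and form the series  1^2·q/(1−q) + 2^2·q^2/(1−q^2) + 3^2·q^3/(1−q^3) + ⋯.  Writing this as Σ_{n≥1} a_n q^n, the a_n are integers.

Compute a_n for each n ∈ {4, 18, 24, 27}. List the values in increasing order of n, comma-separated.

d|4:{1,2,4}  Σf=1+4+16=21
q^18  k|18↦f(k): 18:324 9:81 6:36 3:9 2:4 1:1  a_18=455
d|24:{1,2,3,4,6,8,12,24}  Σf=1+4+9+16+36+64+144+576=850
[q^27] f(27)=729,f(9)=81,f(3)=9,f(1)=1 ⇒ 820

21, 455, 850, 820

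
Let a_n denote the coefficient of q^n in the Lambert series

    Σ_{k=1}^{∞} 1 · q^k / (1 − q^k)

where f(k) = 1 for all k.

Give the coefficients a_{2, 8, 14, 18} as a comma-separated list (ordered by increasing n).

n=2: 2·1 1·2  f→[1+1]=2
q^8  k|8↦f(k): 8:1 4:1 2:1 1:1  a_8=4
q^14  k|14↦f(k): 14:1 7:1 2:1 1:1  a_14=4
d|18:{1,2,3,6,9,18}  Σf=1+1+1+1+1+1=6

2, 4, 4, 6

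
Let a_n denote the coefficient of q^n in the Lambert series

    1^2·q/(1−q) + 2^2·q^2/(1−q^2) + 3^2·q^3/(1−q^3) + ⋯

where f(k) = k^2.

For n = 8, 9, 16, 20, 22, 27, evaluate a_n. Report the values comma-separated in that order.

[q^8] f(8)=64,f(4)=16,f(2)=4,f(1)=1 ⇒ 85
d|9:{1,3,9}  Σf=1+9+81=91
d|16:{16,8,4,2,1}  Σf=256+64+16+4+1=341
[q^20] f(1)=1,f(2)=4,f(4)=16,f(5)=25,f(10)=100,f(20)=400 ⇒ 546
[q^22] f(1)=1,f(2)=4,f(11)=121,f(22)=484 ⇒ 610
q^27  k|27↦f(k): 27:729 9:81 3:9 1:1  a_27=820

85, 91, 341, 546, 610, 820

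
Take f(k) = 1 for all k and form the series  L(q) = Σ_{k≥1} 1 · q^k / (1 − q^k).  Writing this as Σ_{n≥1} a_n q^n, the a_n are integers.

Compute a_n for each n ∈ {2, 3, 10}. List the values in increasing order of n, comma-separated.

2, 2, 4

q^2  k|2↦f(k): 1:1 2:1  a_2=2
d|3:{1,3}  Σf=1+1=2
n=10: 10·1 5·2 2·5 1·10  f→[1+1+1+1]=4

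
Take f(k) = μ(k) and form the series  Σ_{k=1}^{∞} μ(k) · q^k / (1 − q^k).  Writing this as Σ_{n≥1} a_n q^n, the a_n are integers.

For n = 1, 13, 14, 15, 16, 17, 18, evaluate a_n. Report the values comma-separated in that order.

1, 0, 0, 0, 0, 0, 0

[q^1] μ(1)=1 ⇒ 1
q^13  k|13↦μ(k): 1:1 13:-1  a_13=0
d|14:{1,2,7,14}  Σμ=1+(-1)+(-1)+1=0
q^15  k|15↦μ(k): 1:1 3:-1 5:-1 15:1  a_15=0
d|16:{1,2,4,8,16}  Σμ=1+(-1)+0+0+0=0
n=17: 17·1 1·17  μ→[(-1)+1]=0
q^18  k|18↦μ(k): 18:0 9:0 6:1 3:-1 2:-1 1:1  a_18=0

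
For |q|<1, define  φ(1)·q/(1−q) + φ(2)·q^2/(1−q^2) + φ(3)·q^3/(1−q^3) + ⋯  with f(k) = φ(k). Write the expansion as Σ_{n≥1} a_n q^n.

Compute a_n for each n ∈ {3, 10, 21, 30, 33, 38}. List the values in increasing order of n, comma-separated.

q^3  k|3↦φ(k): 1:1 3:2  a_3=3
n=10: 10·1 5·2 2·5 1·10  φ→[4+4+1+1]=10
d|21:{21,7,3,1}  Σφ=12+6+2+1=21
[q^30] φ(1)=1,φ(2)=1,φ(3)=2,φ(5)=4,φ(6)=2,φ(10)=4,φ(15)=8,φ(30)=8 ⇒ 30
[q^33] φ(1)=1,φ(3)=2,φ(11)=10,φ(33)=20 ⇒ 33
n=38: 38·1 19·2 2·19 1·38  φ→[18+18+1+1]=38

3, 10, 21, 30, 33, 38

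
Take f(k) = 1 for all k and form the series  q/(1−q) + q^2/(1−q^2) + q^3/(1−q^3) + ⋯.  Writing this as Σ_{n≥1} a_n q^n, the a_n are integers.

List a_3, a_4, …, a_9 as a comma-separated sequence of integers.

d|3:{1,3}  Σf=1+1=2
n=4: 1·4 2·2 4·1  f→[1+1+1]=3
[q^5] f(5)=1,f(1)=1 ⇒ 2
n=6: 6·1 3·2 2·3 1·6  f→[1+1+1+1]=4
d|7:{7,1}  Σf=1+1=2
q^8  k|8↦f(k): 8:1 4:1 2:1 1:1  a_8=4
d|9:{1,3,9}  Σf=1+1+1=3

2, 3, 2, 4, 2, 4, 3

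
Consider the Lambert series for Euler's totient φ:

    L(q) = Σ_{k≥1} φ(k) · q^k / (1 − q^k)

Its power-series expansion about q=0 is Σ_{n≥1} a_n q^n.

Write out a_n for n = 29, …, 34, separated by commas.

[q^29] φ(29)=28,φ(1)=1 ⇒ 29
q^30  k|30↦φ(k): 1:1 2:1 3:2 5:4 6:2 10:4 15:8 30:8  a_30=30
d|31:{31,1}  Σφ=30+1=31
d|32:{32,16,8,4,2,1}  Σφ=16+8+4+2+1+1=32
d|33:{1,3,11,33}  Σφ=1+2+10+20=33
d|34:{34,17,2,1}  Σφ=16+16+1+1=34

29, 30, 31, 32, 33, 34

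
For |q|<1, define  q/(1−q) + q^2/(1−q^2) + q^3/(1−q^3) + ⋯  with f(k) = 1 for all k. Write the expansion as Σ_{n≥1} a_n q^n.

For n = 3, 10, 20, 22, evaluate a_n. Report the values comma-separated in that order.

2, 4, 6, 4

d|3:{1,3}  Σf=1+1=2
d|10:{1,2,5,10}  Σf=1+1+1+1=4
[q^20] f(20)=1,f(10)=1,f(5)=1,f(4)=1,f(2)=1,f(1)=1 ⇒ 6
n=22: 22·1 11·2 2·11 1·22  f→[1+1+1+1]=4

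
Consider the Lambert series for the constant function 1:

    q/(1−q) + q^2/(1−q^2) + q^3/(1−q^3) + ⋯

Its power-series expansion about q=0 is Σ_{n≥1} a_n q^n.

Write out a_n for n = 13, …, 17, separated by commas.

2, 4, 4, 5, 2

q^13  k|13↦f(k): 1:1 13:1  a_13=2
d|14:{14,7,2,1}  Σf=1+1+1+1=4
d|15:{15,5,3,1}  Σf=1+1+1+1=4
d|16:{1,2,4,8,16}  Σf=1+1+1+1+1=5
n=17: 1·17 17·1  f→[1+1]=2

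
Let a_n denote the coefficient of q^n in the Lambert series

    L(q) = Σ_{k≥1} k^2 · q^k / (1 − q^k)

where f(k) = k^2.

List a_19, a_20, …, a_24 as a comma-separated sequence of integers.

q^19  k|19↦f(k): 1:1 19:361  a_19=362
n=20: 20·1 10·2 5·4 4·5 2·10 1·20  f→[400+100+25+16+4+1]=546
d|21:{21,7,3,1}  Σf=441+49+9+1=500
d|22:{22,11,2,1}  Σf=484+121+4+1=610
n=23: 23·1 1·23  f→[529+1]=530
[q^24] f(24)=576,f(12)=144,f(8)=64,f(6)=36,f(4)=16,f(3)=9,f(2)=4,f(1)=1 ⇒ 850

362, 546, 500, 610, 530, 850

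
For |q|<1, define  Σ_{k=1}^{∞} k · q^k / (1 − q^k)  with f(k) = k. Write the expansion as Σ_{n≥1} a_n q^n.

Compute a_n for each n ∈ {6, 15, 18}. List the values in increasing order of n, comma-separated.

[q^6] f(1)=1,f(2)=2,f(3)=3,f(6)=6 ⇒ 12
d|15:{1,3,5,15}  Σf=1+3+5+15=24
n=18: 1·18 2·9 3·6 6·3 9·2 18·1  f→[1+2+3+6+9+18]=39

12, 24, 39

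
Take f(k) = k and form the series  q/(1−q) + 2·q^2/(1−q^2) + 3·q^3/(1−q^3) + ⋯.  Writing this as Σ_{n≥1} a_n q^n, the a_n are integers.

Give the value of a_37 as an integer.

a_37 = 38

q^37  k|37↦f(k): 1:1 37:37  a_37=38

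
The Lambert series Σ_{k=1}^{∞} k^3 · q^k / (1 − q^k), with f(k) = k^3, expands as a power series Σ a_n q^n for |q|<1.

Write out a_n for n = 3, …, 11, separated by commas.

28, 73, 126, 252, 344, 585, 757, 1134, 1332

n=3: 1·3 3·1  f→[1+27]=28
[q^4] f(1)=1,f(2)=8,f(4)=64 ⇒ 73
q^5  k|5↦f(k): 1:1 5:125  a_5=126
q^6  k|6↦f(k): 6:216 3:27 2:8 1:1  a_6=252
q^7  k|7↦f(k): 7:343 1:1  a_7=344
d|8:{8,4,2,1}  Σf=512+64+8+1=585
n=9: 9·1 3·3 1·9  f→[729+27+1]=757
n=10: 1·10 2·5 5·2 10·1  f→[1+8+125+1000]=1134
n=11: 11·1 1·11  f→[1331+1]=1332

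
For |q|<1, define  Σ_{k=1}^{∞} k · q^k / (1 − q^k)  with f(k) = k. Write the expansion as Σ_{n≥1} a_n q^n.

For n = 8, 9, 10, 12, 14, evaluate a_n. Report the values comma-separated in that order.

q^8  k|8↦f(k): 8:8 4:4 2:2 1:1  a_8=15
[q^9] f(9)=9,f(3)=3,f(1)=1 ⇒ 13
d|10:{10,5,2,1}  Σf=10+5+2+1=18
[q^12] f(1)=1,f(2)=2,f(3)=3,f(4)=4,f(6)=6,f(12)=12 ⇒ 28
q^14  k|14↦f(k): 14:14 7:7 2:2 1:1  a_14=24

15, 13, 18, 28, 24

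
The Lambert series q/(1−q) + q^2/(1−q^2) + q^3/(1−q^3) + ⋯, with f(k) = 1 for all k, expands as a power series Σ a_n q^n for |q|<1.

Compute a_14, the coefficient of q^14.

n=14: 14·1 7·2 2·7 1·14  f→[1+1+1+1]=4

a_14 = 4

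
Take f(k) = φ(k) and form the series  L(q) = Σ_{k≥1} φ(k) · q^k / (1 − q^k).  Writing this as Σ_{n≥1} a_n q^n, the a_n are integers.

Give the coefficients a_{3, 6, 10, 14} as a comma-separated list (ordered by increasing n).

[q^3] φ(1)=1,φ(3)=2 ⇒ 3
n=6: 6·1 3·2 2·3 1·6  φ→[2+2+1+1]=6
d|10:{10,5,2,1}  Σφ=4+4+1+1=10
n=14: 14·1 7·2 2·7 1·14  φ→[6+6+1+1]=14

3, 6, 10, 14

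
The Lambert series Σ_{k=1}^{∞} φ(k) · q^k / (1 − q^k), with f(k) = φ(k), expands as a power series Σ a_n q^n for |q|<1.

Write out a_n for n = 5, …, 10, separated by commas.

q^5  k|5↦φ(k): 5:4 1:1  a_5=5
n=6: 6·1 3·2 2·3 1·6  φ→[2+2+1+1]=6
d|7:{7,1}  Σφ=6+1=7
[q^8] φ(1)=1,φ(2)=1,φ(4)=2,φ(8)=4 ⇒ 8
q^9  k|9↦φ(k): 9:6 3:2 1:1  a_9=9
n=10: 10·1 5·2 2·5 1·10  φ→[4+4+1+1]=10

5, 6, 7, 8, 9, 10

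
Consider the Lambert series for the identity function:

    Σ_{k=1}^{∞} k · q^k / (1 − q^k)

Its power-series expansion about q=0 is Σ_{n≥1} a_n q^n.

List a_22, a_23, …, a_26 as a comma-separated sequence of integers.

q^22  k|22↦f(k): 1:1 2:2 11:11 22:22  a_22=36
[q^23] f(23)=23,f(1)=1 ⇒ 24
q^24  k|24↦f(k): 1:1 2:2 3:3 4:4 6:6 8:8 12:12 24:24  a_24=60
[q^25] f(25)=25,f(5)=5,f(1)=1 ⇒ 31
n=26: 26·1 13·2 2·13 1·26  f→[26+13+2+1]=42

36, 24, 60, 31, 42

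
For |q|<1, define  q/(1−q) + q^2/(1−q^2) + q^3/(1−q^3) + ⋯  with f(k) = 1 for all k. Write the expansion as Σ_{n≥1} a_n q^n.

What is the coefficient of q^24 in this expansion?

a_24 = 8

d|24:{1,2,3,4,6,8,12,24}  Σf=1+1+1+1+1+1+1+1=8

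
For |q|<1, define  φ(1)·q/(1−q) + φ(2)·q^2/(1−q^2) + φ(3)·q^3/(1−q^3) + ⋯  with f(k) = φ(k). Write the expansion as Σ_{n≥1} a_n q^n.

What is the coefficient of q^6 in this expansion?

[q^6] φ(1)=1,φ(2)=1,φ(3)=2,φ(6)=2 ⇒ 6

a_6 = 6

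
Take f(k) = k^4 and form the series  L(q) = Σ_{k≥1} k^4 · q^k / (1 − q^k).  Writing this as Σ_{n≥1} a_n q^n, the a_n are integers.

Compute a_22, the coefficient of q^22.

a_22 = 248914

[q^22] f(22)=234256,f(11)=14641,f(2)=16,f(1)=1 ⇒ 248914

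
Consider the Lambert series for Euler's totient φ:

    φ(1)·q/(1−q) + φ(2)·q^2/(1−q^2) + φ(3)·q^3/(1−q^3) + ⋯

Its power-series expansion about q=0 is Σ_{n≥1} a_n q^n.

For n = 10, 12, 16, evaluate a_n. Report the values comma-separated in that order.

[q^10] φ(1)=1,φ(2)=1,φ(5)=4,φ(10)=4 ⇒ 10
q^12  k|12↦φ(k): 12:4 6:2 4:2 3:2 2:1 1:1  a_12=12
q^16  k|16↦φ(k): 16:8 8:4 4:2 2:1 1:1  a_16=16

10, 12, 16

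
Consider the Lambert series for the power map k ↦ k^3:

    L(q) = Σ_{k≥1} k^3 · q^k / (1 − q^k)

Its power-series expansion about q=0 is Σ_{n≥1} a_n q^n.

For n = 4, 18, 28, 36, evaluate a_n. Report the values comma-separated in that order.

73, 6813, 25112, 55261

[q^4] f(1)=1,f(2)=8,f(4)=64 ⇒ 73
n=18: 1·18 2·9 3·6 6·3 9·2 18·1  f→[1+8+27+216+729+5832]=6813
q^28  k|28↦f(k): 28:21952 14:2744 7:343 4:64 2:8 1:1  a_28=25112
[q^36] f(1)=1,f(2)=8,f(3)=27,f(4)=64,f(6)=216,f(9)=729,f(12)=1728,f(18)=5832,f(36)=46656 ⇒ 55261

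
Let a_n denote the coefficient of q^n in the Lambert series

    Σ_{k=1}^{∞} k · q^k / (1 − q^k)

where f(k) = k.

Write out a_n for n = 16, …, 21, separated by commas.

31, 18, 39, 20, 42, 32

n=16: 1·16 2·8 4·4 8·2 16·1  f→[1+2+4+8+16]=31
d|17:{17,1}  Σf=17+1=18
q^18  k|18↦f(k): 18:18 9:9 6:6 3:3 2:2 1:1  a_18=39
n=19: 19·1 1·19  f→[19+1]=20
q^20  k|20↦f(k): 20:20 10:10 5:5 4:4 2:2 1:1  a_20=42
[q^21] f(1)=1,f(3)=3,f(7)=7,f(21)=21 ⇒ 32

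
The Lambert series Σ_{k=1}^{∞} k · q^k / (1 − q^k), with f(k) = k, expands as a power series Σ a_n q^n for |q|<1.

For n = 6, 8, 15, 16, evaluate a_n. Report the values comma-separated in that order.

d|6:{6,3,2,1}  Σf=6+3+2+1=12
[q^8] f(1)=1,f(2)=2,f(4)=4,f(8)=8 ⇒ 15
q^15  k|15↦f(k): 1:1 3:3 5:5 15:15  a_15=24
q^16  k|16↦f(k): 1:1 2:2 4:4 8:8 16:16  a_16=31

12, 15, 24, 31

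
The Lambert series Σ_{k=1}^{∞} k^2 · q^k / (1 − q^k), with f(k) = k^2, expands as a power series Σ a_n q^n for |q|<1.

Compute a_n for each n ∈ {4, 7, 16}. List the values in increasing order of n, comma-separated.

21, 50, 341

d|4:{1,2,4}  Σf=1+4+16=21
q^7  k|7↦f(k): 1:1 7:49  a_7=50
[q^16] f(1)=1,f(2)=4,f(4)=16,f(8)=64,f(16)=256 ⇒ 341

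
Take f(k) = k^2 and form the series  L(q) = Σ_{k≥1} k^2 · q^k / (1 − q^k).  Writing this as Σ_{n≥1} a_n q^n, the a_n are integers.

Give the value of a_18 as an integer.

n=18: 18·1 9·2 6·3 3·6 2·9 1·18  f→[324+81+36+9+4+1]=455

a_18 = 455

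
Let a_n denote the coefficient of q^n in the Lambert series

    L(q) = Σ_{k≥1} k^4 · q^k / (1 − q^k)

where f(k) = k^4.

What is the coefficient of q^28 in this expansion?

a_28 = 655746

q^28  k|28↦f(k): 28:614656 14:38416 7:2401 4:256 2:16 1:1  a_28=655746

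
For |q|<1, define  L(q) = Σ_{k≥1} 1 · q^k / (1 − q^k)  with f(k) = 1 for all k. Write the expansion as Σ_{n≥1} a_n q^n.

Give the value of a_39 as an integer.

a_39 = 4

q^39  k|39↦f(k): 1:1 3:1 13:1 39:1  a_39=4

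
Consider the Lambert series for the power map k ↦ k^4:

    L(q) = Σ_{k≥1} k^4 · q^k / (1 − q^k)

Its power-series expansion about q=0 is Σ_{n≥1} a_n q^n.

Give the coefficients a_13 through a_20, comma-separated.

[q^13] f(1)=1,f(13)=28561 ⇒ 28562
q^14  k|14↦f(k): 14:38416 7:2401 2:16 1:1  a_14=40834
q^15  k|15↦f(k): 15:50625 5:625 3:81 1:1  a_15=51332
q^16  k|16↦f(k): 1:1 2:16 4:256 8:4096 16:65536  a_16=69905
q^17  k|17↦f(k): 17:83521 1:1  a_17=83522
n=18: 18·1 9·2 6·3 3·6 2·9 1·18  f→[104976+6561+1296+81+16+1]=112931
q^19  k|19↦f(k): 1:1 19:130321  a_19=130322
n=20: 20·1 10·2 5·4 4·5 2·10 1·20  f→[160000+10000+625+256+16+1]=170898

28562, 40834, 51332, 69905, 83522, 112931, 130322, 170898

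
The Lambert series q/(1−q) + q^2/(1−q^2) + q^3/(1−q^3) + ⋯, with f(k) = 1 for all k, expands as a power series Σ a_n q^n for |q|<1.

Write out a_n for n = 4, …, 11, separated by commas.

3, 2, 4, 2, 4, 3, 4, 2

n=4: 4·1 2·2 1·4  f→[1+1+1]=3
d|5:{5,1}  Σf=1+1=2
d|6:{6,3,2,1}  Σf=1+1+1+1=4
[q^7] f(7)=1,f(1)=1 ⇒ 2
q^8  k|8↦f(k): 8:1 4:1 2:1 1:1  a_8=4
[q^9] f(1)=1,f(3)=1,f(9)=1 ⇒ 3
d|10:{1,2,5,10}  Σf=1+1+1+1=4
q^11  k|11↦f(k): 11:1 1:1  a_11=2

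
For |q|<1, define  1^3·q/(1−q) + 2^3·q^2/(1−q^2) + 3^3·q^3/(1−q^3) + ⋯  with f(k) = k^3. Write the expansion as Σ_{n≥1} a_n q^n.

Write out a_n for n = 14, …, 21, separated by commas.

3096, 3528, 4681, 4914, 6813, 6860, 9198, 9632

[q^14] f(14)=2744,f(7)=343,f(2)=8,f(1)=1 ⇒ 3096
d|15:{15,5,3,1}  Σf=3375+125+27+1=3528
q^16  k|16↦f(k): 16:4096 8:512 4:64 2:8 1:1  a_16=4681
d|17:{1,17}  Σf=1+4913=4914
[q^18] f(18)=5832,f(9)=729,f(6)=216,f(3)=27,f(2)=8,f(1)=1 ⇒ 6813
[q^19] f(19)=6859,f(1)=1 ⇒ 6860
n=20: 1·20 2·10 4·5 5·4 10·2 20·1  f→[1+8+64+125+1000+8000]=9198
q^21  k|21↦f(k): 21:9261 7:343 3:27 1:1  a_21=9632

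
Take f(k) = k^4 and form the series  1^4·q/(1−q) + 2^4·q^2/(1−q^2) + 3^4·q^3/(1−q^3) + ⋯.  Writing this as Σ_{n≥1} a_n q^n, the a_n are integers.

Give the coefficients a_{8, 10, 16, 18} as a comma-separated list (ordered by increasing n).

4369, 10642, 69905, 112931

q^8  k|8↦f(k): 8:4096 4:256 2:16 1:1  a_8=4369
n=10: 10·1 5·2 2·5 1·10  f→[10000+625+16+1]=10642
d|16:{16,8,4,2,1}  Σf=65536+4096+256+16+1=69905
d|18:{18,9,6,3,2,1}  Σf=104976+6561+1296+81+16+1=112931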